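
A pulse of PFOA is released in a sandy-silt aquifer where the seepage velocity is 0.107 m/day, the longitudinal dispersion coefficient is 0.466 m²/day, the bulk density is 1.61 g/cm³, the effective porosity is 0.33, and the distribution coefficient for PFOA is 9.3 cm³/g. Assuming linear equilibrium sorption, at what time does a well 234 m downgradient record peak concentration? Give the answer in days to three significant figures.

99500 days

Retardation factor R = 1 + ρ_b·K_d/n = 1 + 1.61 × 9.3/0.33 = 46.37.
Sorption retards both mechanisms: v_R = v/R = 0.002308 m/day, D_R = D/R = 0.01005 m²/day.
Peak time from v_R²t² + 2D_R t − x² = 0: t = (√(D_R² + v_R²x²) − D_R)/v_R².
√(D_R² + v_R²x²) = √(0.01005² + 0.002308² × 234²) = 0.5402; v_R² = 5.327e-06.
t = (0.5402 − 0.01005)/5.327e-06 = 99500 days.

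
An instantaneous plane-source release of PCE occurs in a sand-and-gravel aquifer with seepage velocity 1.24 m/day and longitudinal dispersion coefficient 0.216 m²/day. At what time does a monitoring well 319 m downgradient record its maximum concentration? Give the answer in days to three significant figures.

For the 1D instantaneous-source solution, setting ∂C/∂t = 0 at fixed x gives v²t² + 2Dt − x² = 0, so t = (√(D² + v²x²) − D)/v².
√(D² + v²x²) = √(0.216² + 1.24² × 319²) = 395.6; v² = 1.5376.
t = (395.6 − 0.216)/1.5376 = 257 days (vs. the pure-advection estimate x/v = 257 d).

257 days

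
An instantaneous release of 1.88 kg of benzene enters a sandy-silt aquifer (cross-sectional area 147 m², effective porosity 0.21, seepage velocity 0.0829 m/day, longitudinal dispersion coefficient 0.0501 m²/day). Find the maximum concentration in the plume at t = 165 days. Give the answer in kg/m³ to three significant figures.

The peak of an instantaneous 1D plume sits at x = vt; there the Gaussian factor is 1 and C_max = M/(n_e·A·√(4πDt)), where n_e·A is the pore area the mass is dissolved in.
√(4πDt) = √(4π × 0.0501 × 165) = 10.19 m, so C_max = 1.88/(0.21 × 147 × 10.19) = 0.00598 kg/m³.

0.00598 kg/m³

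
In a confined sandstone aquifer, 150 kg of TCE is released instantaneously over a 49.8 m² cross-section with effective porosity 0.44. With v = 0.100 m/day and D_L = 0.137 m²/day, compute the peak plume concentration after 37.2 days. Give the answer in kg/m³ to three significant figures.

The peak of an instantaneous 1D plume sits at x = vt; there the Gaussian factor is 1 and C_max = M/(n_e·A·√(4πDt)), where n_e·A is the pore area the mass is dissolved in.
√(4πDt) = √(4π × 0.137 × 37.2) = 8.003 m, so C_max = 150/(0.44 × 49.8 × 8.003) = 0.855 kg/m³.

0.855 kg/m³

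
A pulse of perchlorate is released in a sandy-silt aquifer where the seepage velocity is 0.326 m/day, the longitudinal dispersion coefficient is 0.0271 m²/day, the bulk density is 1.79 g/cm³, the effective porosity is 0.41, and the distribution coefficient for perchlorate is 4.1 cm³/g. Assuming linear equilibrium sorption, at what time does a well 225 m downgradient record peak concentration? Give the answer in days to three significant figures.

Retardation factor R = 1 + ρ_b·K_d/n = 1 + 1.79 × 4.1/0.41 = 18.90.
Sorption retards both mechanisms: v_R = v/R = 0.01725 m/day, D_R = D/R = 0.001434 m²/day.
Peak time from v_R²t² + 2D_R t − x² = 0: t = (√(D_R² + v_R²x²) − D_R)/v_R².
√(D_R² + v_R²x²) = √(0.001434² + 0.01725² × 225²) = 3.881; v_R² = 0.0002976.
t = (3.881 − 0.001434)/0.0002976 = 13000 days.

13000 days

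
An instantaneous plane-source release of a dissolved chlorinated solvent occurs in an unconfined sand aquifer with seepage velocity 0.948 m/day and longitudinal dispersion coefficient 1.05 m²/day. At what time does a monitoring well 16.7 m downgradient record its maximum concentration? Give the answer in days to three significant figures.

16.5 days

For the 1D instantaneous-source solution, setting ∂C/∂t = 0 at fixed x gives v²t² + 2Dt − x² = 0, so t = (√(D² + v²x²) − D)/v².
√(D² + v²x²) = √(1.05² + 0.948² × 16.7²) = 15.87; v² = 0.898704.
t = (15.87 − 1.05)/0.898704 = 16.5 days (vs. the pure-advection estimate x/v = 17.6 d).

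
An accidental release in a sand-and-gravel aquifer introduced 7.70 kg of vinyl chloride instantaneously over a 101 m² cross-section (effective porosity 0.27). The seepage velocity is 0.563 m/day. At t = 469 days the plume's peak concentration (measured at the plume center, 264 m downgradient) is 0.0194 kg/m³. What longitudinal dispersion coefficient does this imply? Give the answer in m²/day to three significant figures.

0.0359 m²/day

At the plume center C_max = M/(n_e·A·√(4πDt)), so D = M²/(4πt·(n_e·A·C_max)²).
n_e·A·C_max = 0.27 × 101 × 0.0194 = 0.5290 kg/m.
D = 7.70²/(4π × 469 × 0.5290²) = 0.0359 m²/day.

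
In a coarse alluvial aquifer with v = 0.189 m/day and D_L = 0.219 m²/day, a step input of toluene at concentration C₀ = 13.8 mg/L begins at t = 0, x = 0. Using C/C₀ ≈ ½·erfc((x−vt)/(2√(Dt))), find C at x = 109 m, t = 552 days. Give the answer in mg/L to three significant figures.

For a continuous step input, C/C₀ ≈ ½·erfc((x−vt)/(2√(Dt))).
vt = 0.189 × 552 = 104.328 m and 2√(Dt) = 2√(0.219 × 552) = 21.99 m.
Argument (x−vt)/(2√(Dt)) = (109 − 104.328)/21.99 = 0.2125; ½·erfc(0.2125) = 0.3819.
C = 13.8 × 0.3819 = 5.27 mg/L.

5.27 mg/L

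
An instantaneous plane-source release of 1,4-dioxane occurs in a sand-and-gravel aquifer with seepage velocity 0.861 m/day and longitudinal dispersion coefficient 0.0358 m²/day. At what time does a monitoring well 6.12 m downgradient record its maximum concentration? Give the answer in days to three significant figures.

7.06 days

For the 1D instantaneous-source solution, setting ∂C/∂t = 0 at fixed x gives v²t² + 2Dt − x² = 0, so t = (√(D² + v²x²) − D)/v².
√(D² + v²x²) = √(0.0358² + 0.861² × 6.12²) = 5.269; v² = 0.741321.
t = (5.269 − 0.0358)/0.741321 = 7.06 days (vs. the pure-advection estimate x/v = 7.11 d).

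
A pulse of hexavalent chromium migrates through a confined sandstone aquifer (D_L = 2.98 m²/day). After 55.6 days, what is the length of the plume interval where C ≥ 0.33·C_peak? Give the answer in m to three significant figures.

The plume is Gaussian with σ = √(2Dt) = √(2 × 2.98 × 55.6) = 18.20 m.
C/C_peak = exp(−Δx²/(2σ²)) = 0.33 ⇒ Δx = σ·√(−2 ln 0.33) = 18.20 × 1.489 = 27.10 m.
Width = 2Δx = 54.2 m.

54.2 m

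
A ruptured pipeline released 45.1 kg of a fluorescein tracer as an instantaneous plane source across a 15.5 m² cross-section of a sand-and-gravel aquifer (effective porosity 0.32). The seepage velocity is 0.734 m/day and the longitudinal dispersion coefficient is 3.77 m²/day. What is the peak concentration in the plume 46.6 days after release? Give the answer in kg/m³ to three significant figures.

0.194 kg/m³

The peak of an instantaneous 1D plume sits at x = vt; there the Gaussian factor is 1 and C_max = M/(n_e·A·√(4πDt)), where n_e·A is the pore area the mass is dissolved in.
√(4πDt) = √(4π × 3.77 × 46.6) = 46.99 m, so C_max = 45.1/(0.32 × 15.5 × 46.99) = 0.194 kg/m³.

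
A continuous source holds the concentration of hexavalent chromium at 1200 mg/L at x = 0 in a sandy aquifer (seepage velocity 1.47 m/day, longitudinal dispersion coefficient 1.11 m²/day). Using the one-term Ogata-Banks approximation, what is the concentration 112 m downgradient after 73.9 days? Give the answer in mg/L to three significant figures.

476 mg/L

For a continuous step input, C/C₀ ≈ ½·erfc((x−vt)/(2√(Dt))).
vt = 1.47 × 73.9 = 108.633 m and 2√(Dt) = 2√(1.11 × 73.9) = 18.11 m.
Argument (x−vt)/(2√(Dt)) = (112 − 108.633)/18.11 = 0.1859; ½·erfc(0.1859) = 0.3963.
C = 1200 × 0.3963 = 476 mg/L.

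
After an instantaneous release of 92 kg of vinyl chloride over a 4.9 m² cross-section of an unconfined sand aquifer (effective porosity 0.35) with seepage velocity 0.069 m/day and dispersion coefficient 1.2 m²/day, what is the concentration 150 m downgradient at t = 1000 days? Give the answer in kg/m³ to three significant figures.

0.111 kg/m³

For an instantaneous plane source, C(x,t) = M/(n_e·A·√(4πDt)) · exp(−(x−vt)²/(4Dt)), with n_e·A the pore (flow) area.
Plume center vt = 0.069 × 1000 = 69 m, so the well at 150 m is 81 m downgradient of the peak.
√(4πDt) = 122.8 m, giving peak height M/(n_e·A·√(4πDt)) = 92/(0.35 × 4.9 × 122.8) = 0.4368 kg/m³.
(x−vt)²/(4Dt) = (81)²/(4 × 1.2 × 1000) = 1.367; exp(−1.367) = 0.2549.
C = 0.4368 × 0.2549 = 0.111 kg/m³.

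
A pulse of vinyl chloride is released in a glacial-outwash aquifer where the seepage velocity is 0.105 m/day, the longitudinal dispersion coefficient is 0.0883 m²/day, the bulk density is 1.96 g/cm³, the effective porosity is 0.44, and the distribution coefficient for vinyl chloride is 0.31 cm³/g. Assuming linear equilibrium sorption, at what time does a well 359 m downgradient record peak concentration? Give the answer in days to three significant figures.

8120 days

Retardation factor R = 1 + ρ_b·K_d/n = 1 + 1.96 × 0.31/0.44 = 2.381.
Sorption retards both mechanisms: v_R = v/R = 0.04410 m/day, D_R = D/R = 0.03709 m²/day.
Peak time from v_R²t² + 2D_R t − x² = 0: t = (√(D_R² + v_R²x²) − D_R)/v_R².
√(D_R² + v_R²x²) = √(0.03709² + 0.04410² × 359²) = 15.83; v_R² = 0.001945.
t = (15.83 − 0.03709)/0.001945 = 8120 days.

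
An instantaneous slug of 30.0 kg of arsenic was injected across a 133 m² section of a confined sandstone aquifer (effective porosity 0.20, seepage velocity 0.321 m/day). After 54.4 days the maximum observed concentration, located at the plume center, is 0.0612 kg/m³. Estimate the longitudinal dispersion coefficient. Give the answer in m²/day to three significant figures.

0.497 m²/day

At the plume center C_max = M/(n_e·A·√(4πDt)), so D = M²/(4πt·(n_e·A·C_max)²).
n_e·A·C_max = 0.20 × 133 × 0.0612 = 1.628 kg/m.
D = 30.0²/(4π × 54.4 × 1.628²) = 0.497 m²/day.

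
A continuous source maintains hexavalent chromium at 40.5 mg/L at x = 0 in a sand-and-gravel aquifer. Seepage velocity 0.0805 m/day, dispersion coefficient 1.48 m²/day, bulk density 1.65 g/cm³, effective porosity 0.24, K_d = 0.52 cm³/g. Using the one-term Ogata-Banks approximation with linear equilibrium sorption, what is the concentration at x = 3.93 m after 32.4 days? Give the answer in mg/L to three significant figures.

9.38 mg/L

Retardation factor R = 1 + ρ_b·K_d/n = 1 + 1.65 × 0.52/0.24 = 4.575.
Sorption retards both mechanisms: v_R = v/R = 0.01760 m/day, D_R = D/R = 0.3235 m²/day.
v_R·t = 0.01760 × 32.4 = 0.57024 m; 2√(D_R t) = 6.475 m; argument = (3.93 − 0.57024)/6.475 = 0.5189.
C = C₀ × ½·erfc(0.5189) = 40.5 × 0.2315 = 9.38 mg/L.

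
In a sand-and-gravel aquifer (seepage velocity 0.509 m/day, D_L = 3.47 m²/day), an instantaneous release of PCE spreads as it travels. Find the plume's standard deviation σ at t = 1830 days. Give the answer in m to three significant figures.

113 m

Dispersive spreading gives a Gaussian with σ² = 2Dt; advection only shifts the center.
σ = √(2 × 3.47 × 1830) = 113 m.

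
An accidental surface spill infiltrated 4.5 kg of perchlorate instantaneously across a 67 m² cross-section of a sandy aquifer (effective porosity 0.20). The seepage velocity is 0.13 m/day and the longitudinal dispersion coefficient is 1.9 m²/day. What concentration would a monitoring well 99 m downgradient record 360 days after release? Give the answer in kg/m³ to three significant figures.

0.00134 kg/m³

For an instantaneous plane source, C(x,t) = M/(n_e·A·√(4πDt)) · exp(−(x−vt)²/(4Dt)), with n_e·A the pore (flow) area.
Plume center vt = 0.13 × 360 = 46.8 m, so the well at 99 m is 52.2 m downgradient of the peak.
√(4πDt) = 92.71 m, giving peak height M/(n_e·A·√(4πDt)) = 4.5/(0.20 × 67 × 92.71) = 0.003622 kg/m³.
(x−vt)²/(4Dt) = (52.2)²/(4 × 1.9 × 360) = 0.9959; exp(−0.9959) = 0.3694.
C = 0.003622 × 0.3694 = 0.00134 kg/m³.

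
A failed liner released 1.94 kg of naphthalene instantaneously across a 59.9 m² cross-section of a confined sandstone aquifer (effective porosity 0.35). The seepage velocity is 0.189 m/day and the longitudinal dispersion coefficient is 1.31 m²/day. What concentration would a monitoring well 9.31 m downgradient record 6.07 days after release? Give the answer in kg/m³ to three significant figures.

For an instantaneous plane source, C(x,t) = M/(n_e·A·√(4πDt)) · exp(−(x−vt)²/(4Dt)), with n_e·A the pore (flow) area.
Plume center vt = 0.189 × 6.07 = 1.14723 m, so the well at 9.31 m is 8.16277 m downgradient of the peak.
√(4πDt) = 9.996 m, giving peak height M/(n_e·A·√(4πDt)) = 1.94/(0.35 × 59.9 × 9.996) = 0.009257 kg/m³.
(x−vt)²/(4Dt) = (8.16277)²/(4 × 1.31 × 6.07) = 2.095; exp(−2.095) = 0.1231.
C = 0.009257 × 0.1231 = 0.00114 kg/m³.

0.00114 kg/m³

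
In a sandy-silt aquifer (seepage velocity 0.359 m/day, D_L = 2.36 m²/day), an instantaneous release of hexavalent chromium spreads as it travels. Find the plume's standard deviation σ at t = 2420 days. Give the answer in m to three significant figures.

107 m

Dispersive spreading gives a Gaussian with σ² = 2Dt; advection only shifts the center.
σ = √(2 × 2.36 × 2420) = 107 m.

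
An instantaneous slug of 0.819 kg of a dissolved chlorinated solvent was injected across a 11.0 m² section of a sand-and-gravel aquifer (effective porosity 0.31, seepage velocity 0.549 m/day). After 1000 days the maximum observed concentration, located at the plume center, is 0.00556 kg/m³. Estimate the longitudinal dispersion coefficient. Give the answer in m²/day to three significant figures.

0.148 m²/day

At the plume center C_max = M/(n_e·A·√(4πDt)), so D = M²/(4πt·(n_e·A·C_max)²).
n_e·A·C_max = 0.31 × 11.0 × 0.00556 = 0.01896 kg/m.
D = 0.819²/(4π × 1000 × 0.01896²) = 0.148 m²/day.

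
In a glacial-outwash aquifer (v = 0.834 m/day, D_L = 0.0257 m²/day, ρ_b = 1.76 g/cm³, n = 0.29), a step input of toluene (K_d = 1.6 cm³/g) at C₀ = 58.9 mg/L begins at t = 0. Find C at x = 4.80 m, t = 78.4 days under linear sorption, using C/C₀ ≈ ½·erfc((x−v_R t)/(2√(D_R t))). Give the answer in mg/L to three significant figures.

Retardation factor R = 1 + ρ_b·K_d/n = 1 + 1.76 × 1.6/0.29 = 10.71.
Sorption retards both mechanisms: v_R = v/R = 0.07787 m/day, D_R = D/R = 0.002400 m²/day.
v_R·t = 0.07787 × 78.4 = 6.105008 m; 2√(D_R t) = 0.8675 m; argument = (4.80 − 6.105008)/0.8675 = -1.504.
C = C₀ × ½·erfc(-1.504) = 58.9 × 0.9833 = 57.9 mg/L.

57.9 mg/L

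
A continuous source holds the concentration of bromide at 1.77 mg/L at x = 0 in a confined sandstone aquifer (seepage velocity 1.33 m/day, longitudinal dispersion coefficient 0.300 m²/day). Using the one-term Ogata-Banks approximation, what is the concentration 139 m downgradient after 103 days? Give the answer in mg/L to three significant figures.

For a continuous step input, C/C₀ ≈ ½·erfc((x−vt)/(2√(Dt))).
vt = 1.33 × 103 = 136.99 m and 2√(Dt) = 2√(0.300 × 103) = 11.12 m.
Argument (x−vt)/(2√(Dt)) = (139 − 136.99)/11.12 = 0.1808; ½·erfc(0.1808) = 0.3991.
C = 1.77 × 0.3991 = 0.706 mg/L.

0.706 mg/L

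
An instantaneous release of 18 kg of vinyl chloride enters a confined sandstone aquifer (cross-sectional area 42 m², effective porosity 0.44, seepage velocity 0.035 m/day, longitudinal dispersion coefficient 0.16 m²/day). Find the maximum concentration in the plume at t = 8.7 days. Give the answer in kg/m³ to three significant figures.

The peak of an instantaneous 1D plume sits at x = vt; there the Gaussian factor is 1 and C_max = M/(n_e·A·√(4πDt)), where n_e·A is the pore area the mass is dissolved in.
√(4πDt) = √(4π × 0.16 × 8.7) = 4.182 m, so C_max = 18/(0.44 × 42 × 4.182) = 0.233 kg/m³.

0.233 kg/m³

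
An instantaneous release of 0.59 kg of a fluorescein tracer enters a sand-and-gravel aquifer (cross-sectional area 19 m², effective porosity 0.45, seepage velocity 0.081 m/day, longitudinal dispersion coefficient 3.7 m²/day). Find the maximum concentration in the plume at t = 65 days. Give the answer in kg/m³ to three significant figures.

The peak of an instantaneous 1D plume sits at x = vt; there the Gaussian factor is 1 and C_max = M/(n_e·A·√(4πDt)), where n_e·A is the pore area the mass is dissolved in.
√(4πDt) = √(4π × 3.7 × 65) = 54.97 m, so C_max = 0.59/(0.45 × 19 × 54.97) = 0.00126 kg/m³.

0.00126 kg/m³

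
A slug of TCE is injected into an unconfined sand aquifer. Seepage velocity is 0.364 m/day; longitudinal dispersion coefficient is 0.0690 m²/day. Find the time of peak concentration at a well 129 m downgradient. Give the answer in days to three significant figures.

354 days

For the 1D instantaneous-source solution, setting ∂C/∂t = 0 at fixed x gives v²t² + 2Dt − x² = 0, so t = (√(D² + v²x²) − D)/v².
√(D² + v²x²) = √(0.0690² + 0.364² × 129²) = 46.96; v² = 0.132496.
t = (46.96 − 0.0690)/0.132496 = 354 days (vs. the pure-advection estimate x/v = 354 d).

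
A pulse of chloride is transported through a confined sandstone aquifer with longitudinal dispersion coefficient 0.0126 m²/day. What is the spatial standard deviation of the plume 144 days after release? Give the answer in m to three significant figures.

1.90 m

Dispersive spreading gives a Gaussian with σ² = 2Dt; advection only shifts the center.
σ = √(2 × 0.0126 × 144) = 1.90 m.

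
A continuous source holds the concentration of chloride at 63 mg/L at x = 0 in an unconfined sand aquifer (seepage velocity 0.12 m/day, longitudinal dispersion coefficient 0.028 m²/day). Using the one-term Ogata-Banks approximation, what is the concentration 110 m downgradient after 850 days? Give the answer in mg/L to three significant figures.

For a continuous step input, C/C₀ ≈ ½·erfc((x−vt)/(2√(Dt))).
vt = 0.12 × 850 = 102 m and 2√(Dt) = 2√(0.028 × 850) = 9.757 m.
Argument (x−vt)/(2√(Dt)) = (110 − 102)/9.757 = 0.8199; ½·erfc(0.8199) = 0.1231.
C = 63 × 0.1231 = 7.76 mg/L.

7.76 mg/L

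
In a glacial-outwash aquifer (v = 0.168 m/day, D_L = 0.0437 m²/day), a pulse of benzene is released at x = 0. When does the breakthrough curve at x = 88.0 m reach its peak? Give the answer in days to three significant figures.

For the 1D instantaneous-source solution, setting ∂C/∂t = 0 at fixed x gives v²t² + 2Dt − x² = 0, so t = (√(D² + v²x²) − D)/v².
√(D² + v²x²) = √(0.0437² + 0.168² × 88.0²) = 14.78; v² = 0.028224.
t = (14.78 − 0.0437)/0.028224 = 522 days (vs. the pure-advection estimate x/v = 524 d).

522 days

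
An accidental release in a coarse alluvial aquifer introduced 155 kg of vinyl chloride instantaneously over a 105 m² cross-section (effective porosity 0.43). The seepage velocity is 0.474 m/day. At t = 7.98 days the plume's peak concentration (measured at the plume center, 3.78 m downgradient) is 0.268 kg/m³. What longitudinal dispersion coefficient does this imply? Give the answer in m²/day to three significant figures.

1.64 m²/day

At the plume center C_max = M/(n_e·A·√(4πDt)), so D = M²/(4πt·(n_e·A·C_max)²).
n_e·A·C_max = 0.43 × 105 × 0.268 = 12.10 kg/m.
D = 155²/(4π × 7.98 × 12.10²) = 1.64 m²/day.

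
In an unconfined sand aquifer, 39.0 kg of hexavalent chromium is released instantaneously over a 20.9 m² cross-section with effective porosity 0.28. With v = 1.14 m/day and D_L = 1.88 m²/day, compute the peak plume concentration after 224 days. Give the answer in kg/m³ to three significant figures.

The peak of an instantaneous 1D plume sits at x = vt; there the Gaussian factor is 1 and C_max = M/(n_e·A·√(4πDt)), where n_e·A is the pore area the mass is dissolved in.
√(4πDt) = √(4π × 1.88 × 224) = 72.75 m, so C_max = 39.0/(0.28 × 20.9 × 72.75) = 0.0916 kg/m³.

0.0916 kg/m³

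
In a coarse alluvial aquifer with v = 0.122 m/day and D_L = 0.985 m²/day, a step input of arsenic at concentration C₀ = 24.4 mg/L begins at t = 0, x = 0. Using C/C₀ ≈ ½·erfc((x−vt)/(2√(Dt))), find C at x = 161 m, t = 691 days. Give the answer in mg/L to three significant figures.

For a continuous step input, C/C₀ ≈ ½·erfc((x−vt)/(2√(Dt))).
vt = 0.122 × 691 = 84.302 m and 2√(Dt) = 2√(0.985 × 691) = 52.18 m.
Argument (x−vt)/(2√(Dt)) = (161 − 84.302)/52.18 = 1.470; ½·erfc(1.470) = 0.01881.
C = 24.4 × 0.01881 = 0.459 mg/L.

0.459 mg/L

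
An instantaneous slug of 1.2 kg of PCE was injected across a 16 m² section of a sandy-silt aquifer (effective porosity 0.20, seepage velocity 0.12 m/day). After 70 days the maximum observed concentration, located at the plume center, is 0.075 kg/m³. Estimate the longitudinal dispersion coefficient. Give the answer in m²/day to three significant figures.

0.0284 m²/day

At the plume center C_max = M/(n_e·A·√(4πDt)), so D = M²/(4πt·(n_e·A·C_max)²).
n_e·A·C_max = 0.20 × 16 × 0.075 = 0.2400 kg/m.
D = 1.2²/(4π × 70 × 0.2400²) = 0.0284 m²/day.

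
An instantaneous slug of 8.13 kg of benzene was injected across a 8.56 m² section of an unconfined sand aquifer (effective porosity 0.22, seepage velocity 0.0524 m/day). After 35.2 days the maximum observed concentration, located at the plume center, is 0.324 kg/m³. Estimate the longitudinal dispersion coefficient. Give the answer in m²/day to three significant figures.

0.401 m²/day

At the plume center C_max = M/(n_e·A·√(4πDt)), so D = M²/(4πt·(n_e·A·C_max)²).
n_e·A·C_max = 0.22 × 8.56 × 0.324 = 0.6102 kg/m.
D = 8.13²/(4π × 35.2 × 0.6102²) = 0.401 m²/day.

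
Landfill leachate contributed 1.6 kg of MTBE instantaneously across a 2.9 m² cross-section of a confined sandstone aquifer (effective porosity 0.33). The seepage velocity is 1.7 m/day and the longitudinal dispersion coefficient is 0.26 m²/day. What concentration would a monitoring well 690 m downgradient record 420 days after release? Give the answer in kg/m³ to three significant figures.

0.0121 kg/m³

For an instantaneous plane source, C(x,t) = M/(n_e·A·√(4πDt)) · exp(−(x−vt)²/(4Dt)), with n_e·A the pore (flow) area.
Plume center vt = 1.7 × 420 = 714 m, so the well at 690 m is 24 m upgradient of the peak.
√(4πDt) = 37.04 m, giving peak height M/(n_e·A·√(4πDt)) = 1.6/(0.33 × 2.9 × 37.04) = 0.04514 kg/m³.
(x−vt)²/(4Dt) = (-24)²/(4 × 0.26 × 420) = 1.319; exp(−1.319) = 0.2674.
C = 0.04514 × 0.2674 = 0.0121 kg/m³.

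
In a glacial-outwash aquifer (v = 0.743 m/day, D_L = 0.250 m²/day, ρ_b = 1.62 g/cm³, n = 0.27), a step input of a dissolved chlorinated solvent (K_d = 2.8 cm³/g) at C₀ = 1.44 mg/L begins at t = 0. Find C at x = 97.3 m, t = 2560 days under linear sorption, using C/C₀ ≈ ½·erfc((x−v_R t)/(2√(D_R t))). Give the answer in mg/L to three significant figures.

1.25 mg/L

Retardation factor R = 1 + ρ_b·K_d/n = 1 + 1.62 × 2.8/0.27 = 17.80.
Sorption retards both mechanisms: v_R = v/R = 0.04174 m/day, D_R = D/R = 0.01404 m²/day.
v_R·t = 0.04174 × 2560 = 106.8544 m; 2√(D_R t) = 11.99 m; argument = (97.3 − 106.8544)/11.99 = -0.7969.
C = C₀ × ½·erfc(-0.7969) = 1.44 × 0.8701 = 1.25 mg/L.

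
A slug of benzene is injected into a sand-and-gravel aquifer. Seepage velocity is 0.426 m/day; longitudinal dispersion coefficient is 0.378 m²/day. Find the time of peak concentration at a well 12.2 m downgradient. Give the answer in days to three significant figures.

26.6 days

For the 1D instantaneous-source solution, setting ∂C/∂t = 0 at fixed x gives v²t² + 2Dt − x² = 0, so t = (√(D² + v²x²) − D)/v².
√(D² + v²x²) = √(0.378² + 0.426² × 12.2²) = 5.211; v² = 0.181476.
t = (5.211 − 0.378)/0.181476 = 26.6 days (vs. the pure-advection estimate x/v = 28.6 d).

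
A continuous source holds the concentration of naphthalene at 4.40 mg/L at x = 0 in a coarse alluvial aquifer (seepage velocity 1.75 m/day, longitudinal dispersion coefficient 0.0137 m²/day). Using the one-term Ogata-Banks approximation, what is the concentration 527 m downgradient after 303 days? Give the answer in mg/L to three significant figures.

For a continuous step input, C/C₀ ≈ ½·erfc((x−vt)/(2√(Dt))).
vt = 1.75 × 303 = 530.25 m and 2√(Dt) = 2√(0.0137 × 303) = 4.075 m.
Argument (x−vt)/(2√(Dt)) = (527 − 530.25)/4.075 = -0.7975; ½·erfc(-0.7975) = 0.8703.
C = 4.40 × 0.8703 = 3.83 mg/L.

3.83 mg/L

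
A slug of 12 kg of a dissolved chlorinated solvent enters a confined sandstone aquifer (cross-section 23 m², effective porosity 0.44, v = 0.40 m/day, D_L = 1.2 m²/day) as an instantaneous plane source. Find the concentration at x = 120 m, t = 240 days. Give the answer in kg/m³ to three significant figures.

0.0120 kg/m³

For an instantaneous plane source, C(x,t) = M/(n_e·A·√(4πDt)) · exp(−(x−vt)²/(4Dt)), with n_e·A the pore (flow) area.
Plume center vt = 0.40 × 240 = 96 m, so the well at 120 m is 24 m downgradient of the peak.
√(4πDt) = 60.16 m, giving peak height M/(n_e·A·√(4πDt)) = 12/(0.44 × 23 × 60.16) = 0.01971 kg/m³.
(x−vt)²/(4Dt) = (24)²/(4 × 1.2 × 240) = 0.5000; exp(−0.5000) = 0.6065.
C = 0.01971 × 0.6065 = 0.0120 kg/m³.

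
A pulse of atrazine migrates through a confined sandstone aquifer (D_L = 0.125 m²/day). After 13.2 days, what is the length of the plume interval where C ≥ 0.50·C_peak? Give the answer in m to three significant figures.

The plume is Gaussian with σ = √(2Dt) = √(2 × 0.125 × 13.2) = 1.817 m.
C/C_peak = exp(−Δx²/(2σ²)) = 0.50 ⇒ Δx = σ·√(−2 ln 0.50) = 1.817 × 1.177 = 2.139 m.
Width = 2Δx = 4.28 m.

4.28 m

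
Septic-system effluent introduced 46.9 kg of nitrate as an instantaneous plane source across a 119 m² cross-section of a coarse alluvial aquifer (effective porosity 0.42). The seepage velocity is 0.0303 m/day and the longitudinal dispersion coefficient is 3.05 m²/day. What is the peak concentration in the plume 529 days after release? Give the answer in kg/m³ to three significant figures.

0.00659 kg/m³

The peak of an instantaneous 1D plume sits at x = vt; there the Gaussian factor is 1 and C_max = M/(n_e·A·√(4πDt)), where n_e·A is the pore area the mass is dissolved in.
√(4πDt) = √(4π × 3.05 × 529) = 142.4 m, so C_max = 46.9/(0.42 × 119 × 142.4) = 0.00659 kg/m³.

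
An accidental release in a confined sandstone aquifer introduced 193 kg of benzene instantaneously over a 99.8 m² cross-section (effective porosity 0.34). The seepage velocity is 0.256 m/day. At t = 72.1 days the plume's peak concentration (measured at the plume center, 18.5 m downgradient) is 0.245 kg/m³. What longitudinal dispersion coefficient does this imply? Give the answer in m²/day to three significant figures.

0.595 m²/day

At the plume center C_max = M/(n_e·A·√(4πDt)), so D = M²/(4πt·(n_e·A·C_max)²).
n_e·A·C_max = 0.34 × 99.8 × 0.245 = 8.313 kg/m.
D = 193²/(4π × 72.1 × 8.313²) = 0.595 m²/day.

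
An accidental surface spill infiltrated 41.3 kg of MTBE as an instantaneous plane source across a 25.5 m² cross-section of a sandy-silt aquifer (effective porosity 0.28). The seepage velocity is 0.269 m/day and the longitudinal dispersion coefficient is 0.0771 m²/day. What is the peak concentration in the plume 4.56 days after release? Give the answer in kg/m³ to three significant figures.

The peak of an instantaneous 1D plume sits at x = vt; there the Gaussian factor is 1 and C_max = M/(n_e·A·√(4πDt)), where n_e·A is the pore area the mass is dissolved in.
√(4πDt) = √(4π × 0.0771 × 4.56) = 2.102 m, so C_max = 41.3/(0.28 × 25.5 × 2.102) = 2.75 kg/m³.

2.75 kg/m³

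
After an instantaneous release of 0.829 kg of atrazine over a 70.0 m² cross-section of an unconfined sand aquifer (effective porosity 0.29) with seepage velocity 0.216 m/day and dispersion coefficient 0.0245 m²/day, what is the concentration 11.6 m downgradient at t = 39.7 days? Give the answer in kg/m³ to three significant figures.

For an instantaneous plane source, C(x,t) = M/(n_e·A·√(4πDt)) · exp(−(x−vt)²/(4Dt)), with n_e·A the pore (flow) area.
Plume center vt = 0.216 × 39.7 = 8.5752 m, so the well at 11.6 m is 3.0248 m downgradient of the peak.
√(4πDt) = 3.496 m, giving peak height M/(n_e·A·√(4πDt)) = 0.829/(0.29 × 70.0 × 3.496) = 0.01168 kg/m³.
(x−vt)²/(4Dt) = (3.0248)²/(4 × 0.0245 × 39.7) = 2.352; exp(−2.352) = 0.09518.
C = 0.01168 × 0.09518 = 0.00111 kg/m³.

0.00111 kg/m³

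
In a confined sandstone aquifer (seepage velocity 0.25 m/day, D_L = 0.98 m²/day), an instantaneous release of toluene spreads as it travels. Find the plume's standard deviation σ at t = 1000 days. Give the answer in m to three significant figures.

44.3 m

Dispersive spreading gives a Gaussian with σ² = 2Dt; advection only shifts the center.
σ = √(2 × 0.98 × 1000) = 44.3 m.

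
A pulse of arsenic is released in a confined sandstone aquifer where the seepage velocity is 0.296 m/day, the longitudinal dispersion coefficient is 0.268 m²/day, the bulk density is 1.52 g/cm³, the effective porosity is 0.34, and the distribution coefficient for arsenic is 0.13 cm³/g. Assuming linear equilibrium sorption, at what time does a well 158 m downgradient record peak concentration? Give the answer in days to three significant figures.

Retardation factor R = 1 + ρ_b·K_d/n = 1 + 1.52 × 0.13/0.34 = 1.581.
Sorption retards both mechanisms: v_R = v/R = 0.1872 m/day, D_R = D/R = 0.1695 m²/day.
Peak time from v_R²t² + 2D_R t − x² = 0: t = (√(D_R² + v_R²x²) − D_R)/v_R².
√(D_R² + v_R²x²) = √(0.1695² + 0.1872² × 158²) = 29.58; v_R² = 0.03504.
t = (29.58 − 0.1695)/0.03504 = 839 days.

839 days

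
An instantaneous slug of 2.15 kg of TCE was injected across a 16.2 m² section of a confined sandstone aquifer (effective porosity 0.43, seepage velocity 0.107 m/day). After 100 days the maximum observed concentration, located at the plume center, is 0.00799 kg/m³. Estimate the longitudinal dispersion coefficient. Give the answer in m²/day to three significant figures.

At the plume center C_max = M/(n_e·A·√(4πDt)), so D = M²/(4πt·(n_e·A·C_max)²).
n_e·A·C_max = 0.43 × 16.2 × 0.00799 = 0.05566 kg/m.
D = 2.15²/(4π × 100 × 0.05566²) = 1.19 m²/day.

1.19 m²/day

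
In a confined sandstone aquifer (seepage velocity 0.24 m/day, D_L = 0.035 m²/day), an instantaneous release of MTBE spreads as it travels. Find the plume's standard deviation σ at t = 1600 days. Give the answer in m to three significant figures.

Dispersive spreading gives a Gaussian with σ² = 2Dt; advection only shifts the center.
σ = √(2 × 0.035 × 1600) = 10.6 m.

10.6 m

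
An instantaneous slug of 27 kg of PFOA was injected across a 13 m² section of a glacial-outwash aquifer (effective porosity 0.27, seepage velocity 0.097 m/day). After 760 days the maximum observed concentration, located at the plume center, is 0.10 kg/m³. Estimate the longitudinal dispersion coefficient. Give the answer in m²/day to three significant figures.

At the plume center C_max = M/(n_e·A·√(4πDt)), so D = M²/(4πt·(n_e·A·C_max)²).
n_e·A·C_max = 0.27 × 13 × 0.10 = 0.3510 kg/m.
D = 27²/(4π × 760 × 0.3510²) = 0.620 m²/day.

0.620 m²/day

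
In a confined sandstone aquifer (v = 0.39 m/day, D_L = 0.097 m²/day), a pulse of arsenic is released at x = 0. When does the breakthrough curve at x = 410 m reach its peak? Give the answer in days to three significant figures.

1050 days

For the 1D instantaneous-source solution, setting ∂C/∂t = 0 at fixed x gives v²t² + 2Dt − x² = 0, so t = (√(D² + v²x²) − D)/v².
√(D² + v²x²) = √(0.097² + 0.39² × 410²) = 159.9; v² = 0.1521.
t = (159.9 − 0.097)/0.1521 = 1050 days (vs. the pure-advection estimate x/v = 1050 d).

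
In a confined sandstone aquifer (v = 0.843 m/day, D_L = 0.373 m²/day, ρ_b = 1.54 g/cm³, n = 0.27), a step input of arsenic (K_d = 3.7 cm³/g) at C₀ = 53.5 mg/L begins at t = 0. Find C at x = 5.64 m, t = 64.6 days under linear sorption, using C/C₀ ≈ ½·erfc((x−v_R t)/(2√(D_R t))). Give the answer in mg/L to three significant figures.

0.842 mg/L

Retardation factor R = 1 + ρ_b·K_d/n = 1 + 1.54 × 3.7/0.27 = 22.10.
Sorption retards both mechanisms: v_R = v/R = 0.03814 m/day, D_R = D/R = 0.01688 m²/day.
v_R·t = 0.03814 × 64.6 = 2.463844 m; 2√(D_R t) = 2.088 m; argument = (5.64 − 2.463844)/2.088 = 1.521.
C = C₀ × ½·erfc(1.521) = 53.5 × 0.01574 = 0.842 mg/L.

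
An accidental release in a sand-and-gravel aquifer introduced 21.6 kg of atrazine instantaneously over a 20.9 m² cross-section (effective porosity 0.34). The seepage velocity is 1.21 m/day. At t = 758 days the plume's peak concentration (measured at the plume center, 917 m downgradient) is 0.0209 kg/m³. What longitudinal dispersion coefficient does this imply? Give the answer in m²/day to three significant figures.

2.22 m²/day

At the plume center C_max = M/(n_e·A·√(4πDt)), so D = M²/(4πt·(n_e·A·C_max)²).
n_e·A·C_max = 0.34 × 20.9 × 0.0209 = 0.1485 kg/m.
D = 21.6²/(4π × 758 × 0.1485²) = 2.22 m²/day.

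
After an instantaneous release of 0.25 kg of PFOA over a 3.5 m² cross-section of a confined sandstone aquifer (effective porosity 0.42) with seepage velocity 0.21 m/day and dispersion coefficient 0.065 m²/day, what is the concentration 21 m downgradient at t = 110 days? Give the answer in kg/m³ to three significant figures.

For an instantaneous plane source, C(x,t) = M/(n_e·A·√(4πDt)) · exp(−(x−vt)²/(4Dt)), with n_e·A the pore (flow) area.
Plume center vt = 0.21 × 110 = 23.1 m, so the well at 21 m is 2.1 m upgradient of the peak.
√(4πDt) = 9.479 m, giving peak height M/(n_e·A·√(4πDt)) = 0.25/(0.42 × 3.5 × 9.479) = 0.01794 kg/m³.
(x−vt)²/(4Dt) = (-2.1)²/(4 × 0.065 × 110) = 0.1542; exp(−0.1542) = 0.8571.
C = 0.01794 × 0.8571 = 0.0154 kg/m³.

0.0154 kg/m³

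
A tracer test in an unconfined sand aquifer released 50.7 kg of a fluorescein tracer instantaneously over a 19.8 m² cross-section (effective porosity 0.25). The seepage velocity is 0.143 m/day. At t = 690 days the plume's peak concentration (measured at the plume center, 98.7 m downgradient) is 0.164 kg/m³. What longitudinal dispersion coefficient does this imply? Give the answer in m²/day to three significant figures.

0.450 m²/day

At the plume center C_max = M/(n_e·A·√(4πDt)), so D = M²/(4πt·(n_e·A·C_max)²).
n_e·A·C_max = 0.25 × 19.8 × 0.164 = 0.8118 kg/m.
D = 50.7²/(4π × 690 × 0.8118²) = 0.450 m²/day.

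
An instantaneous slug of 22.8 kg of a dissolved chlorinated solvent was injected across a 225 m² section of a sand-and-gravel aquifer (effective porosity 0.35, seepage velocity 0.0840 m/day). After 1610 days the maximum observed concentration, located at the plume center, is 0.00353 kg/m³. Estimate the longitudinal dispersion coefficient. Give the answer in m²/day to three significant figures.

0.332 m²/day

At the plume center C_max = M/(n_e·A·√(4πDt)), so D = M²/(4πt·(n_e·A·C_max)²).
n_e·A·C_max = 0.35 × 225 × 0.00353 = 0.2780 kg/m.
D = 22.8²/(4π × 1610 × 0.2780²) = 0.332 m²/day.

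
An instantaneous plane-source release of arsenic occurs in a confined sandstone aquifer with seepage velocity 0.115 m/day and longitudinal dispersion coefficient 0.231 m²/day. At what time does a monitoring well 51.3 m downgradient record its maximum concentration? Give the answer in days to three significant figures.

429 days

For the 1D instantaneous-source solution, setting ∂C/∂t = 0 at fixed x gives v²t² + 2Dt − x² = 0, so t = (√(D² + v²x²) − D)/v².
√(D² + v²x²) = √(0.231² + 0.115² × 51.3²) = 5.904; v² = 0.013225.
t = (5.904 − 0.231)/0.013225 = 429 days (vs. the pure-advection estimate x/v = 446 d).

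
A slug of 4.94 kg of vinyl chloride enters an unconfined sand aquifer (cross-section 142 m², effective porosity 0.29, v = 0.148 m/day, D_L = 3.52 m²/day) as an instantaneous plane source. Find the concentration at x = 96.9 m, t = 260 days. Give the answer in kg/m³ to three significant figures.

For an instantaneous plane source, C(x,t) = M/(n_e·A·√(4πDt)) · exp(−(x−vt)²/(4Dt)), with n_e·A the pore (flow) area.
Plume center vt = 0.148 × 260 = 38.48 m, so the well at 96.9 m is 58.42 m downgradient of the peak.
√(4πDt) = 107.2 m, giving peak height M/(n_e·A·√(4πDt)) = 4.94/(0.29 × 142 × 107.2) = 0.001119 kg/m³.
(x−vt)²/(4Dt) = (58.42)²/(4 × 3.52 × 260) = 0.9323; exp(−0.9323) = 0.3936.
C = 0.001119 × 0.3936 = 0.000440 kg/m³.

0.000440 kg/m³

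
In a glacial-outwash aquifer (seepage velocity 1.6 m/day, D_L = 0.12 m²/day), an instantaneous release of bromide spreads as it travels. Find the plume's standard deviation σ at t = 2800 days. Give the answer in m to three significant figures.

25.9 m

Dispersive spreading gives a Gaussian with σ² = 2Dt; advection only shifts the center.
σ = √(2 × 0.12 × 2800) = 25.9 m.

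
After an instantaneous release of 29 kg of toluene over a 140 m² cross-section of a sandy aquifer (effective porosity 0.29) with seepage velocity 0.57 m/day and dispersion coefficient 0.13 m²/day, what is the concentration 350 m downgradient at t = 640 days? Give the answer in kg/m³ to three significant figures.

0.0114 kg/m³

For an instantaneous plane source, C(x,t) = M/(n_e·A·√(4πDt)) · exp(−(x−vt)²/(4Dt)), with n_e·A the pore (flow) area.
Plume center vt = 0.57 × 640 = 364.8 m, so the well at 350 m is 14.8 m upgradient of the peak.
√(4πDt) = 32.33 m, giving peak height M/(n_e·A·√(4πDt)) = 29/(0.29 × 140 × 32.33) = 0.02209 kg/m³.
(x−vt)²/(4Dt) = (-14.8)²/(4 × 0.13 × 640) = 0.6582; exp(−0.6582) = 0.5178.
C = 0.02209 × 0.5178 = 0.0114 kg/m³.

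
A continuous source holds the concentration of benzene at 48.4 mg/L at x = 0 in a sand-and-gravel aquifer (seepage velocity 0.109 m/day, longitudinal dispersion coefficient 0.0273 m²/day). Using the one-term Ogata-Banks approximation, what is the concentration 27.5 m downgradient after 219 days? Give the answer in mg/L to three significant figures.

7.11 mg/L

For a continuous step input, C/C₀ ≈ ½·erfc((x−vt)/(2√(Dt))).
vt = 0.109 × 219 = 23.871 m and 2√(Dt) = 2√(0.0273 × 219) = 4.890 m.
Argument (x−vt)/(2√(Dt)) = (27.5 − 23.871)/4.890 = 0.7421; ½·erfc(0.7421) = 0.1470.
C = 48.4 × 0.1470 = 7.11 mg/L.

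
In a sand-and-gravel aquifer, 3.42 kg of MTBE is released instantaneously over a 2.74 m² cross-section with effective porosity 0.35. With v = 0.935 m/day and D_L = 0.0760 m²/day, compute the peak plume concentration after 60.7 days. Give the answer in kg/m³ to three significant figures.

The peak of an instantaneous 1D plume sits at x = vt; there the Gaussian factor is 1 and C_max = M/(n_e·A·√(4πDt)), where n_e·A is the pore area the mass is dissolved in.
√(4πDt) = √(4π × 0.0760 × 60.7) = 7.614 m, so C_max = 3.42/(0.35 × 2.74 × 7.614) = 0.468 kg/m³.

0.468 kg/m³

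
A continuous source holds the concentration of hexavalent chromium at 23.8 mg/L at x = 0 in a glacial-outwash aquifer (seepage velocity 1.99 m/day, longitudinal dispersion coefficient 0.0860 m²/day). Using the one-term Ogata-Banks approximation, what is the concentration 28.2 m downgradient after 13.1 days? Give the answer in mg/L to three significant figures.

1.85 mg/L

For a continuous step input, C/C₀ ≈ ½·erfc((x−vt)/(2√(Dt))).
vt = 1.99 × 13.1 = 26.069 m and 2√(Dt) = 2√(0.0860 × 13.1) = 2.123 m.
Argument (x−vt)/(2√(Dt)) = (28.2 − 26.069)/2.123 = 1.004; ½·erfc(1.004) = 0.07782.
C = 23.8 × 0.07782 = 1.85 mg/L.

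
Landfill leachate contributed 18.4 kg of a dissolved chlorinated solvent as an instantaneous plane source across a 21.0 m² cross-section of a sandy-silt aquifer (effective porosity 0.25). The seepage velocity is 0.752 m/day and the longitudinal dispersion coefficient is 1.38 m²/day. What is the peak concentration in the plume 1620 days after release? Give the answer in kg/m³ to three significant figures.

The peak of an instantaneous 1D plume sits at x = vt; there the Gaussian factor is 1 and C_max = M/(n_e·A·√(4πDt)), where n_e·A is the pore area the mass is dissolved in.
√(4πDt) = √(4π × 1.38 × 1620) = 167.6 m, so C_max = 18.4/(0.25 × 21.0 × 167.6) = 0.0209 kg/m³.

0.0209 kg/m³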